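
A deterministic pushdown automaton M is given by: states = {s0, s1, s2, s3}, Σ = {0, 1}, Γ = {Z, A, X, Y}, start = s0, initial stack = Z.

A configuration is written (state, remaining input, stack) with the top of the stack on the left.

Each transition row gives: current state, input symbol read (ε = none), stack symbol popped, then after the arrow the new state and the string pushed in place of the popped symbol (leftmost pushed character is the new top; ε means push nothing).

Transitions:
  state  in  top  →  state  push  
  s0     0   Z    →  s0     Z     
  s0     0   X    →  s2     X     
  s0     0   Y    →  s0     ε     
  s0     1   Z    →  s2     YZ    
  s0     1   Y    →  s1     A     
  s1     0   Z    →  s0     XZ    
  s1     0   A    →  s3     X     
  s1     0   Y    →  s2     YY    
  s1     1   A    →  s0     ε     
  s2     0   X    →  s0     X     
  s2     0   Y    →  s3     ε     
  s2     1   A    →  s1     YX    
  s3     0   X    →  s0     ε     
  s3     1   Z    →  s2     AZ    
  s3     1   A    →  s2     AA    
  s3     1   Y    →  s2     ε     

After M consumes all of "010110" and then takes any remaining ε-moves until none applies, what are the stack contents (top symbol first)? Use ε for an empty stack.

YYXZ

(s0, 010110, Z)
  read 0, top Z: go to s0, push Z → (s0, 10110, Z)
  read 1, top Z: go to s2, push YZ → (s2, 0110, YZ)
  read 0, top Y: go to s3, push ε → (s3, 110, Z)
  read 1, top Z: go to s2, push AZ → (s2, 10, AZ)
  read 1, top A: go to s1, push YX → (s1, 0, YXZ)
  read 0, top Y: go to s2, push YY → (s2, ε, YYXZ)
All input consumed in state s2 with stack YYXZ.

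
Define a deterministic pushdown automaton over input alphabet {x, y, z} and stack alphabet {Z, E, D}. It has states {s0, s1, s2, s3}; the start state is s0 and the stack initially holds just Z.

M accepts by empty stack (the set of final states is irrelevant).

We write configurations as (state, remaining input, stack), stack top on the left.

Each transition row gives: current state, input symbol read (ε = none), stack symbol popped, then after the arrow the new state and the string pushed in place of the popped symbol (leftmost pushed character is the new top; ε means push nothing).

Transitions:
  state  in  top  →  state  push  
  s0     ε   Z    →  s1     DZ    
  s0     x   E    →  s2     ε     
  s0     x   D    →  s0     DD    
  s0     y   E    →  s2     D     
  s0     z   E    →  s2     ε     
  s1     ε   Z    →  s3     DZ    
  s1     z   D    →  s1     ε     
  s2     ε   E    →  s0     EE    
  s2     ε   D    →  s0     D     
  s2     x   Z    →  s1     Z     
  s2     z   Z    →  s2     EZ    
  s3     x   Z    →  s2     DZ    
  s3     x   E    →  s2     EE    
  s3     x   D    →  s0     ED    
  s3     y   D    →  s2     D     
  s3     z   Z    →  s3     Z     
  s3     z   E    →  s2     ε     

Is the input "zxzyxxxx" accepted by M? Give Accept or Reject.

(s0, zxzyxxxx, Z) ⊢ (s1, zxzyxxxx, DZ) ⊢ (s1, xzyxxxx, Z) ⊢ (s3, xzyxxxx, DZ) ⊢ (s0, zyxxxx, EDZ) ⊢ (s2, yxxxx, DZ) ⊢ (s0, yxxxx, DZ)
No transition applies at (s0, yxxxx, DZ); input not fully consumed.

Reject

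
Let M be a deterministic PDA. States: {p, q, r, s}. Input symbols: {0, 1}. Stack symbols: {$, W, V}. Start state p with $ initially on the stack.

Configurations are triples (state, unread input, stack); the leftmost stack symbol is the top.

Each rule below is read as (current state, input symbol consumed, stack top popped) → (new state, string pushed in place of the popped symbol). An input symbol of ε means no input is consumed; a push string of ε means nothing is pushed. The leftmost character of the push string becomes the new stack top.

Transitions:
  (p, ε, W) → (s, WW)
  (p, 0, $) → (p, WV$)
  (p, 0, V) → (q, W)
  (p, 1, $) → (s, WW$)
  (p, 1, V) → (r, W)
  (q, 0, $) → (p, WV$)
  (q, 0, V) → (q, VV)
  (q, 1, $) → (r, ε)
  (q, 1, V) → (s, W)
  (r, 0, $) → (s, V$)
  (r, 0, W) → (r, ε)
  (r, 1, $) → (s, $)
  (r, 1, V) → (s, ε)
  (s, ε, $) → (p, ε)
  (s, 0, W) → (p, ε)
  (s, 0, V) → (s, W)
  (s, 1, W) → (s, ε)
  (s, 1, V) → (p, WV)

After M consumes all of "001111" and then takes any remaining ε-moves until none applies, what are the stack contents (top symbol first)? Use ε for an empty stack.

WV$

(p, 001111, $) ⊢ (p, 01111, WV$) ⊢ (s, 01111, WWV$) ⊢ (p, 1111, WV$) ⊢ (s, 1111, WWV$) ⊢ (s, 111, WV$) ⊢ (s, 11, V$) ⊢ (p, 1, WV$) ⊢ (s, 1, WWV$) ⊢ (s, ε, WV$)
All input consumed in state s with stack WV$.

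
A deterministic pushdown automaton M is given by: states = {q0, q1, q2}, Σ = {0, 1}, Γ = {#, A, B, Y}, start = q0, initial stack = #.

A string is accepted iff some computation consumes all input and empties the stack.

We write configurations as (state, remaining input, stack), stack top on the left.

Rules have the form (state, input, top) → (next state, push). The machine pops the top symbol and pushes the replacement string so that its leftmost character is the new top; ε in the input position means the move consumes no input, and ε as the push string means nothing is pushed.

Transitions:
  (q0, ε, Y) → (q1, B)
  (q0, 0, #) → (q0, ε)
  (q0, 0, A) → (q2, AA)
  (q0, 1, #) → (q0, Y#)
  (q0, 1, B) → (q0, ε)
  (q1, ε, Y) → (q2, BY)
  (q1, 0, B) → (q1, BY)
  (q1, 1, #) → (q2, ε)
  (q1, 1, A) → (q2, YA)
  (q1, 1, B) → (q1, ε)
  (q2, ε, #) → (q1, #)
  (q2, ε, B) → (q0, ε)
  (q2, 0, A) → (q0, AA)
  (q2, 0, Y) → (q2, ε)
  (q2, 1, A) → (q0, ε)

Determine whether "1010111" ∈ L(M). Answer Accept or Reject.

(q0, 1010111, #) ⊢ (q0, 010111, Y#) ⊢ (q1, 010111, B#) ⊢ (q1, 10111, BY#) ⊢ (q1, 0111, Y#) ⊢ (q2, 0111, BY#) ⊢ (q0, 0111, Y#) ⊢ (q1, 0111, B#) ⊢ (q1, 111, BY#) ⊢ (q1, 11, Y#) ⊢ (q2, 11, BY#) ⊢ (q0, 11, Y#) ⊢ (q1, 11, B#) ⊢ (q1, 1, #) ⊢ (q2, ε, ε)
All input consumed and the stack is empty.

Accept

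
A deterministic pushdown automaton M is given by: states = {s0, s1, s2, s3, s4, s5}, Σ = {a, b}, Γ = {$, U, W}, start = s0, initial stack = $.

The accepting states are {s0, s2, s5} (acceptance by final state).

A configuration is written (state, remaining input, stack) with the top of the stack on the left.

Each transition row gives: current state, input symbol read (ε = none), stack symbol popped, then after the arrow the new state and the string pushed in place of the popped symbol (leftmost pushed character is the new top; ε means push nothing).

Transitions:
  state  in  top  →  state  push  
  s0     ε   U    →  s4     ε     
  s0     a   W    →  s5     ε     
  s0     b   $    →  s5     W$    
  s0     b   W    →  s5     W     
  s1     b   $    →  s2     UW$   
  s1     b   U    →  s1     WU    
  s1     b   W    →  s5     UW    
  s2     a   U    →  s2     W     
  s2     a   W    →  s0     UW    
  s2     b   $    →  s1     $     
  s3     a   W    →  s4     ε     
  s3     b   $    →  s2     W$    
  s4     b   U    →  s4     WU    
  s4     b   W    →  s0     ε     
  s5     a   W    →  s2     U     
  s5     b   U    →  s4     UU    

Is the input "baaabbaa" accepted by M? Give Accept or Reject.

Accept

(s0, baaabbaa, $)
  read b, top $: go to s5, push W$ → (s5, aaabbaa, W$)
  read a, top W: go to s2, push U → (s2, aabbaa, U$)
  read a, top U: go to s2, push W → (s2, abbaa, W$)
  read a, top W: go to s0, push UW → (s0, bbaa, UW$)
  ε-move, top U: go to s4, push ε → (s4, bbaa, W$)
  read b, top W: go to s0, push ε → (s0, baa, $)
  read b, top $: go to s5, push W$ → (s5, aa, W$)
  read a, top W: go to s2, push U → (s2, a, U$)
  read a, top U: go to s2, push W → (s2, ε, W$)
All input consumed; state s2 ∈ F.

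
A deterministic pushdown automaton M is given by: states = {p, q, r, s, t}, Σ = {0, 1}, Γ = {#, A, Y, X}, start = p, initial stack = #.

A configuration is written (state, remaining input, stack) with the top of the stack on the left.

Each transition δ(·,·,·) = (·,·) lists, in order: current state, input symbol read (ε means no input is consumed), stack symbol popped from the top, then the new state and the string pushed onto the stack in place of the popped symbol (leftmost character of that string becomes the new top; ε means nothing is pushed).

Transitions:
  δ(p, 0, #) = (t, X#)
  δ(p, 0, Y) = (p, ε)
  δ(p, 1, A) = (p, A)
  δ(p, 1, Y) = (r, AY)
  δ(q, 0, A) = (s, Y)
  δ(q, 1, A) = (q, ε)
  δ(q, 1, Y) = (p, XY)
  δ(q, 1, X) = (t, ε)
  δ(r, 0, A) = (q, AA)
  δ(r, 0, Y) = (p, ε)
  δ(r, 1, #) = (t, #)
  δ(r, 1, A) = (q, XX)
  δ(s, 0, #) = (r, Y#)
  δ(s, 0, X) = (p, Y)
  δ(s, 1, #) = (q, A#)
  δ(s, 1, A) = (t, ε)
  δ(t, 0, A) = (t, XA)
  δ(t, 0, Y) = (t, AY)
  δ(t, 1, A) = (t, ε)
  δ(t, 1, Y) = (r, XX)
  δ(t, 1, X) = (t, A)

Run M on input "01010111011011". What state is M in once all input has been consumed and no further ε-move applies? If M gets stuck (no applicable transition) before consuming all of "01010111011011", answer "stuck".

t

(p, 01010111011011, #) ⊢ (t, 1010111011011, X#) ⊢ (t, 010111011011, A#) ⊢ (t, 10111011011, XA#) ⊢ (t, 0111011011, AA#) ⊢ (t, 111011011, XAA#) ⊢ (t, 11011011, AAA#) ⊢ (t, 1011011, AA#) ⊢ (t, 011011, A#) ⊢ (t, 11011, XA#) ⊢ (t, 1011, AA#) ⊢ (t, 011, A#) ⊢ (t, 11, XA#) ⊢ (t, 1, AA#) ⊢ (t, ε, A#)
All input consumed; M is in state t.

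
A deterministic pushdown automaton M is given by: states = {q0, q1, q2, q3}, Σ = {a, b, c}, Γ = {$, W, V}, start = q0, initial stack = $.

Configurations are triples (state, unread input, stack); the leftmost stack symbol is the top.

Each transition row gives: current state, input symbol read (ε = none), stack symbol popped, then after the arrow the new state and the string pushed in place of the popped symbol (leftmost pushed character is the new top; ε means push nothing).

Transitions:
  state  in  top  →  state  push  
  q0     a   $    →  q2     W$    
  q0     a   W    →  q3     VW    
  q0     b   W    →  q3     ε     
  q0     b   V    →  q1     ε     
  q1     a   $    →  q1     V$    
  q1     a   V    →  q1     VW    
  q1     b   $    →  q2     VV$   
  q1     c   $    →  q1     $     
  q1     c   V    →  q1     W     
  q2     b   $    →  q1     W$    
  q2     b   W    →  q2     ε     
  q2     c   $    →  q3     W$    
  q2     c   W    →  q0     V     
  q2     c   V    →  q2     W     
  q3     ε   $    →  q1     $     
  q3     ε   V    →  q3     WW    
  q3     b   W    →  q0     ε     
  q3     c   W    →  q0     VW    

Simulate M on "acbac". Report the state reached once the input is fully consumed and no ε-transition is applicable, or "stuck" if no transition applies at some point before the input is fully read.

(q0, acbac, $) ⊢ (q2, cbac, W$) ⊢ (q0, bac, V$) ⊢ (q1, ac, $) ⊢ (q1, c, V$) ⊢ (q1, ε, W$)
All input consumed; M is in state q1.

q1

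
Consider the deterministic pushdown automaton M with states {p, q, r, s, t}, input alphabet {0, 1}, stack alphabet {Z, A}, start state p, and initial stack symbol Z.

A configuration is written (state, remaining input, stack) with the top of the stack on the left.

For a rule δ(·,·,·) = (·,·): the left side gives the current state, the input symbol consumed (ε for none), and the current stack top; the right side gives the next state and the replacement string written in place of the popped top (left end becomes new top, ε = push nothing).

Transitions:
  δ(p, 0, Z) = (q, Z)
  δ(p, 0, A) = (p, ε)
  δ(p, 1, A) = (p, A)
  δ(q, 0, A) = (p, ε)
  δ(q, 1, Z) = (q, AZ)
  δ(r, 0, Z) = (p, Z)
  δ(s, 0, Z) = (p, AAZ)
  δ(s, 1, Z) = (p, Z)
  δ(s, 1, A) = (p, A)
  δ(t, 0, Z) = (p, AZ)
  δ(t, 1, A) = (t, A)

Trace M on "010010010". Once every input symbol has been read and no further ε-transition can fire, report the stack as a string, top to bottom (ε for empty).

Z

(p, 010010010, Z)
  read 0, top Z: go to q, push Z → (q, 10010010, Z)
  read 1, top Z: go to q, push AZ → (q, 0010010, AZ)
  read 0, top A: go to p, push ε → (p, 010010, Z)
  read 0, top Z: go to q, push Z → (q, 10010, Z)
  read 1, top Z: go to q, push AZ → (q, 0010, AZ)
  read 0, top A: go to p, push ε → (p, 010, Z)
  read 0, top Z: go to q, push Z → (q, 10, Z)
  read 1, top Z: go to q, push AZ → (q, 0, AZ)
  read 0, top A: go to p, push ε → (p, ε, Z)
All input consumed in state p with stack Z.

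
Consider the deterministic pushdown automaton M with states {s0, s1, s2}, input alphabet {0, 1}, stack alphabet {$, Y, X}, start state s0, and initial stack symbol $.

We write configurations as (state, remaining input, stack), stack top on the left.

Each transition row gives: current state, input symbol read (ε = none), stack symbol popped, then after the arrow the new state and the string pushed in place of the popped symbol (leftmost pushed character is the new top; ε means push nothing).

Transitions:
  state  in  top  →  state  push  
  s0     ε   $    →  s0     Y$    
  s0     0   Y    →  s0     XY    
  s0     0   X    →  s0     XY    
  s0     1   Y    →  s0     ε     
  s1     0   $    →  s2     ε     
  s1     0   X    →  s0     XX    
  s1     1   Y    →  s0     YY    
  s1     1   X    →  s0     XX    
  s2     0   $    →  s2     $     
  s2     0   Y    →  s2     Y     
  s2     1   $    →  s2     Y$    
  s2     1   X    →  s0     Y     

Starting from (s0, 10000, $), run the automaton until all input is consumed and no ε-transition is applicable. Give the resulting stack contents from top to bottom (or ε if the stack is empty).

(s0, 10000, $)
  ε-move, top $: go to s0, push Y$ → (s0, 10000, Y$)
  read 1, top Y: go to s0, push ε → (s0, 0000, $)
  ε-move, top $: go to s0, push Y$ → (s0, 0000, Y$)
  read 0, top Y: go to s0, push XY → (s0, 000, XY$)
  read 0, top X: go to s0, push XY → (s0, 00, XYY$)
  read 0, top X: go to s0, push XY → (s0, 0, XYYY$)
  read 0, top X: go to s0, push XY → (s0, ε, XYYYY$)
All input consumed in state s0 with stack XYYYY$.

XYYYY$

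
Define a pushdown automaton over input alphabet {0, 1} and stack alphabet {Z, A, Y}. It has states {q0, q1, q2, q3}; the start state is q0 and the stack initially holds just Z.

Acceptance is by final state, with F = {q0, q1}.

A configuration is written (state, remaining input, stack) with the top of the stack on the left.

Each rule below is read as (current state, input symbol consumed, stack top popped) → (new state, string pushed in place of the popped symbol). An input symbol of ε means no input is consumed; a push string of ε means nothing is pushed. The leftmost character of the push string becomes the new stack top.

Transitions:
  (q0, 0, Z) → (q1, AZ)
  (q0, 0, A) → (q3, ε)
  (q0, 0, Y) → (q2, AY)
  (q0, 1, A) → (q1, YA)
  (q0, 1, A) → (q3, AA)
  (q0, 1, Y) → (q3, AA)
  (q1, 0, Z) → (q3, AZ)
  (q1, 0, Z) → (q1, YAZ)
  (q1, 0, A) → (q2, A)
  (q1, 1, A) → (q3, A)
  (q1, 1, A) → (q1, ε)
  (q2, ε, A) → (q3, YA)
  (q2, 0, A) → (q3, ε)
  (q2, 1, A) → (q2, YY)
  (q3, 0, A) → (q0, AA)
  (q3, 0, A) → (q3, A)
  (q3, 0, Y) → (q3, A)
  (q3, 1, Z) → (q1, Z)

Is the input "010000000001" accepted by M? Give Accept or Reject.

One accepting computation: (q0, 010000000001, Z) ⊢ (q1, 10000000001, AZ) ⊢ (q3, 0000000001, AZ) ⊢ (q0, 000000001, AAZ) ⊢ (q3, 00000001, AZ) ⊢ (q0, 0000001, AAZ) ⊢ (q3, 000001, AZ) ⊢ (q0, 00001, AAZ) ⊢ (q3, 0001, AZ) ⊢ (q0, 001, AAZ) ⊢ (q3, 01, AZ) ⊢ (q0, 1, AAZ) ⊢ (q1, ε, YAAZ)
All input consumed and state q1 ∈ F.

Accept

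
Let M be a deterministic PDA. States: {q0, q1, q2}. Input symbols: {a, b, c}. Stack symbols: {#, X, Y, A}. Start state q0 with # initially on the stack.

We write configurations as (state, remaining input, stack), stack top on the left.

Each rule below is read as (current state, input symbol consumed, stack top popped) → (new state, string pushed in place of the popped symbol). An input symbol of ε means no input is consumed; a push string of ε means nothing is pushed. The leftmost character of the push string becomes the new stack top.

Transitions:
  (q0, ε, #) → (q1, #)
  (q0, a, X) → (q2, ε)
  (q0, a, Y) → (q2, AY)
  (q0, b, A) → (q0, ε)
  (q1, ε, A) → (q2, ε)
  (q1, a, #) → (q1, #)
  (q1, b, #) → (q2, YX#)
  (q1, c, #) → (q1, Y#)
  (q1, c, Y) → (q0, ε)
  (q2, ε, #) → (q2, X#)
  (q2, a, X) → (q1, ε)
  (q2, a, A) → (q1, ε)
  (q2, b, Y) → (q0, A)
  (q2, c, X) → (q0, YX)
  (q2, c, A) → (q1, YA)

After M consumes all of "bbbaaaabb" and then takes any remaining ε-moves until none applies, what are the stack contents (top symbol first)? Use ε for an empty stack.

(q0, bbbaaaabb, #)
  ε-move, top #: go to q1, push # → (q1, bbbaaaabb, #)
  read b, top #: go to q2, push YX# → (q2, bbaaaabb, YX#)
  read b, top Y: go to q0, push A → (q0, baaaabb, AX#)
  read b, top A: go to q0, push ε → (q0, aaaabb, X#)
  read a, top X: go to q2, push ε → (q2, aaabb, #)
  ε-move, top #: go to q2, push X# → (q2, aaabb, X#)
  read a, top X: go to q1, push ε → (q1, aabb, #)
  read a, top #: go to q1, push # → (q1, abb, #)
  read a, top #: go to q1, push # → (q1, bb, #)
  read b, top #: go to q2, push YX# → (q2, b, YX#)
  read b, top Y: go to q0, push A → (q0, ε, AX#)
All input consumed in state q0 with stack AX#.

AX#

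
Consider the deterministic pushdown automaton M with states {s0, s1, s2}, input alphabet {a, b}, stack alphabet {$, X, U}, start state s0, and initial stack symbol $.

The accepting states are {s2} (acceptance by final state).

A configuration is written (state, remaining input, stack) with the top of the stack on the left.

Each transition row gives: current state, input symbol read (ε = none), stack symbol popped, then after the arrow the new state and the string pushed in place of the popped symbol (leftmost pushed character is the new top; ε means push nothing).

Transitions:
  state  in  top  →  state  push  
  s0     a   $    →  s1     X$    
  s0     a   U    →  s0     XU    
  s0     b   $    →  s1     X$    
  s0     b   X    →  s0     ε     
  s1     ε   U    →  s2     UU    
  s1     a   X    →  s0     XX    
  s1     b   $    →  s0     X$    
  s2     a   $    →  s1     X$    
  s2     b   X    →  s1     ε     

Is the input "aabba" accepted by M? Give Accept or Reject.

(s0, aabba, $)
  read a, top $: go to s1, push X$ → (s1, abba, X$)
  read a, top X: go to s0, push XX → (s0, bba, XX$)
  read b, top X: go to s0, push ε → (s0, ba, X$)
  read b, top X: go to s0, push ε → (s0, a, $)
  read a, top $: go to s1, push X$ → (s1, ε, X$)
All input consumed; state s1 ∉ F and no further ε-move applies.

Reject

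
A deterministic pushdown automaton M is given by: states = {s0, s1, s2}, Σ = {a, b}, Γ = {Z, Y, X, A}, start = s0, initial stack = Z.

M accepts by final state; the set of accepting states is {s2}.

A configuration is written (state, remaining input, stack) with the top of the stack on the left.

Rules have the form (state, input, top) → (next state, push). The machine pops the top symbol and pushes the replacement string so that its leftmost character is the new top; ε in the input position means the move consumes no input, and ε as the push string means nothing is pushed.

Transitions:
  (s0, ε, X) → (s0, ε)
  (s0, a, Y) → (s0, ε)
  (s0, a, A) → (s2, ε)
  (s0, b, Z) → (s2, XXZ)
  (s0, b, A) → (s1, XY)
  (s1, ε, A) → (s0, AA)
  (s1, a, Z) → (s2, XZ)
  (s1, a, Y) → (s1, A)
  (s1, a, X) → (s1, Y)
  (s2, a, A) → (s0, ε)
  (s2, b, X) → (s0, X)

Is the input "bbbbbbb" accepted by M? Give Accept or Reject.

(s0, bbbbbbb, Z) ⊢ (s2, bbbbbb, XXZ) ⊢ (s0, bbbbb, XXZ) ⊢ (s0, bbbbb, XZ) ⊢ (s0, bbbbb, Z) ⊢ (s2, bbbb, XXZ) ⊢ (s0, bbb, XXZ) ⊢ (s0, bbb, XZ) ⊢ (s0, bbb, Z) ⊢ (s2, bb, XXZ) ⊢ (s0, b, XXZ) ⊢ (s0, b, XZ) ⊢ (s0, b, Z) ⊢ (s2, ε, XXZ)
All input consumed; state s2 ∈ F.

Accept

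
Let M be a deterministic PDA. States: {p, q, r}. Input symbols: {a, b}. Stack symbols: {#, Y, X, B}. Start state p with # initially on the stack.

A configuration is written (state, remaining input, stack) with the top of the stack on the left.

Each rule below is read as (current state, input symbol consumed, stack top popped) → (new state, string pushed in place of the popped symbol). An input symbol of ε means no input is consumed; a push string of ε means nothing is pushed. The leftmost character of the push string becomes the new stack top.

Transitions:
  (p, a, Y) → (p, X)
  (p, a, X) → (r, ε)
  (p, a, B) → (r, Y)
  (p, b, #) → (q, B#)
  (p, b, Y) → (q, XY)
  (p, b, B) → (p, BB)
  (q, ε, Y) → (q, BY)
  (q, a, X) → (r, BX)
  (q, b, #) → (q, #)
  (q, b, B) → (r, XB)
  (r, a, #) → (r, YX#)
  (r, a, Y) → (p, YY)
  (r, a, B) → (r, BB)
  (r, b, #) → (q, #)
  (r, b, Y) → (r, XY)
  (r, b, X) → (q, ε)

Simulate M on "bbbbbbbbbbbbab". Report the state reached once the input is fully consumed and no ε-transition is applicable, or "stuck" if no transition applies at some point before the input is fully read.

stuck

(p, bbbbbbbbbbbbab, #)
  read b, top #: go to q, push B# → (q, bbbbbbbbbbbab, B#)
  read b, top B: go to r, push XB → (r, bbbbbbbbbbab, XB#)
  read b, top X: go to q, push ε → (q, bbbbbbbbbab, B#)
  read b, top B: go to r, push XB → (r, bbbbbbbbab, XB#)
  read b, top X: go to q, push ε → (q, bbbbbbbab, B#)
  read b, top B: go to r, push XB → (r, bbbbbbab, XB#)
  read b, top X: go to q, push ε → (q, bbbbbab, B#)
  read b, top B: go to r, push XB → (r, bbbbab, XB#)
  read b, top X: go to q, push ε → (q, bbbab, B#)
  read b, top B: go to r, push XB → (r, bbab, XB#)
  read b, top X: go to q, push ε → (q, bab, B#)
  read b, top B: go to r, push XB → (r, ab, XB#)
No transition for (r, a, top X); M blocks with input ab remaining.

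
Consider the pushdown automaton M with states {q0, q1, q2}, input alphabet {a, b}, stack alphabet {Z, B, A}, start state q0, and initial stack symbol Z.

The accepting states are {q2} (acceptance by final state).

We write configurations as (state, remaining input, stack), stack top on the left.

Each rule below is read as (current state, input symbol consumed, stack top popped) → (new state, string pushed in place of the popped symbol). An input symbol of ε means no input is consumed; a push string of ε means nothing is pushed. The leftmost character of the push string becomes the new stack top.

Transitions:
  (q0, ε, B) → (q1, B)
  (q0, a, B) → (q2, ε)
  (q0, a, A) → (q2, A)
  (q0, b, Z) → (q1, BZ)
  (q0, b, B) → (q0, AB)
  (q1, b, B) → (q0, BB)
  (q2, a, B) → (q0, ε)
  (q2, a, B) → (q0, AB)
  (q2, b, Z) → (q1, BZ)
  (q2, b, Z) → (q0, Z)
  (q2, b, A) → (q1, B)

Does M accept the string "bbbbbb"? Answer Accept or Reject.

No computation consumes all input and reaches a final state.

Reject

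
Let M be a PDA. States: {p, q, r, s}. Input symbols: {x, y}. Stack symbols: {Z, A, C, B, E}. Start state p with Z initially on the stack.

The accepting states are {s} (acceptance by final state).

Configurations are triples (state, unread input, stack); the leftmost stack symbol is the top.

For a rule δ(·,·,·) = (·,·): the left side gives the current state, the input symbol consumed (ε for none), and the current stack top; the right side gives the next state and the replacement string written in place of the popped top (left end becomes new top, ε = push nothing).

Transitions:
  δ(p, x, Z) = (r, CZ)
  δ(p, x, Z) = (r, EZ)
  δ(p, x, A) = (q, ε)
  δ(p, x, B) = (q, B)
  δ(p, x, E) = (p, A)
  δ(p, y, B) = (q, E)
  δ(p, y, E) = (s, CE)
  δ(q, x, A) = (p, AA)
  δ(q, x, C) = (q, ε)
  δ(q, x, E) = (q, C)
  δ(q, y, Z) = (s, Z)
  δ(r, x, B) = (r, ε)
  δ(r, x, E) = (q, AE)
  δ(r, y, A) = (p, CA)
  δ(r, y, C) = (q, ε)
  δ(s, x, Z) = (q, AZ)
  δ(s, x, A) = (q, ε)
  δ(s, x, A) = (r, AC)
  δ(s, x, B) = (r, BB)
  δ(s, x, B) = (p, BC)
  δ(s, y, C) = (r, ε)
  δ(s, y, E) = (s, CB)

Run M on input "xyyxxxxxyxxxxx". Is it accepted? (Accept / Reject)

Reject

No computation consumes all input and reaches a final state.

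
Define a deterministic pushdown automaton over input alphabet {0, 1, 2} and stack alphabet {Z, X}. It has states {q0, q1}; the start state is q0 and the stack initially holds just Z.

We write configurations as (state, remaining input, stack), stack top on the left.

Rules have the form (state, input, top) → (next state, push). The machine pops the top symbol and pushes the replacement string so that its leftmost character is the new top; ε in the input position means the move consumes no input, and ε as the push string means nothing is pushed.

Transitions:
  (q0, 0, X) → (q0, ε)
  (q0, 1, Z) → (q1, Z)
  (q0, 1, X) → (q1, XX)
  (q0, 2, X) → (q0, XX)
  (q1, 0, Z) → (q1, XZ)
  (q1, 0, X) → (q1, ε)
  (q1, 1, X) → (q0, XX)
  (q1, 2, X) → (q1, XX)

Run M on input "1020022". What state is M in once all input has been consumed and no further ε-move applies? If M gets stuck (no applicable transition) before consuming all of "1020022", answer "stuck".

(q0, 1020022, Z)
  read 1, top Z: go to q1, push Z → (q1, 020022, Z)
  read 0, top Z: go to q1, push XZ → (q1, 20022, XZ)
  read 2, top X: go to q1, push XX → (q1, 0022, XXZ)
  read 0, top X: go to q1, push ε → (q1, 022, XZ)
  read 0, top X: go to q1, push ε → (q1, 22, Z)
No transition for (q1, 2, top Z); M blocks with input 22 remaining.

stuck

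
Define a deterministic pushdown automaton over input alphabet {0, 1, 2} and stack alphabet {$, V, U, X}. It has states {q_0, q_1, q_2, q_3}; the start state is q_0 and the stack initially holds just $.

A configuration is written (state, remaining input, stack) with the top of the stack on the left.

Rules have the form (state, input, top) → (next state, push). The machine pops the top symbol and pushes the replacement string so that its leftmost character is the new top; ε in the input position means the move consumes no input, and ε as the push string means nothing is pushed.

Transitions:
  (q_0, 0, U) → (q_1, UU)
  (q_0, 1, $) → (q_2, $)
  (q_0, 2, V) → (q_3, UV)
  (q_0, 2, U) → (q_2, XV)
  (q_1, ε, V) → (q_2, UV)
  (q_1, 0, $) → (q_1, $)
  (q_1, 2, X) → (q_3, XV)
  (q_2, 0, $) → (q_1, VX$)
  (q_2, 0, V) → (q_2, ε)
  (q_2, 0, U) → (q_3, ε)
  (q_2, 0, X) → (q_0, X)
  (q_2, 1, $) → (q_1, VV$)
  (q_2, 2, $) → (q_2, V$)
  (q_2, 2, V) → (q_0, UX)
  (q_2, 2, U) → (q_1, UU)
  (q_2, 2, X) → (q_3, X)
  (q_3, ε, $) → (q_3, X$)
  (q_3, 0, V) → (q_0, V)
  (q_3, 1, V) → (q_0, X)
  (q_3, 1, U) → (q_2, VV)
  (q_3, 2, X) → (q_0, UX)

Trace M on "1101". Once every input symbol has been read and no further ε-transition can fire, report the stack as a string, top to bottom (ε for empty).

XV$

(q_0, 1101, $)
  read 1, top $: go to q_2, push $ → (q_2, 101, $)
  read 1, top $: go to q_1, push VV$ → (q_1, 01, VV$)
  ε-move, top V: go to q_2, push UV → (q_2, 01, UVV$)
  read 0, top U: go to q_3, push ε → (q_3, 1, VV$)
  read 1, top V: go to q_0, push X → (q_0, ε, XV$)
All input consumed in state q_0 with stack XV$.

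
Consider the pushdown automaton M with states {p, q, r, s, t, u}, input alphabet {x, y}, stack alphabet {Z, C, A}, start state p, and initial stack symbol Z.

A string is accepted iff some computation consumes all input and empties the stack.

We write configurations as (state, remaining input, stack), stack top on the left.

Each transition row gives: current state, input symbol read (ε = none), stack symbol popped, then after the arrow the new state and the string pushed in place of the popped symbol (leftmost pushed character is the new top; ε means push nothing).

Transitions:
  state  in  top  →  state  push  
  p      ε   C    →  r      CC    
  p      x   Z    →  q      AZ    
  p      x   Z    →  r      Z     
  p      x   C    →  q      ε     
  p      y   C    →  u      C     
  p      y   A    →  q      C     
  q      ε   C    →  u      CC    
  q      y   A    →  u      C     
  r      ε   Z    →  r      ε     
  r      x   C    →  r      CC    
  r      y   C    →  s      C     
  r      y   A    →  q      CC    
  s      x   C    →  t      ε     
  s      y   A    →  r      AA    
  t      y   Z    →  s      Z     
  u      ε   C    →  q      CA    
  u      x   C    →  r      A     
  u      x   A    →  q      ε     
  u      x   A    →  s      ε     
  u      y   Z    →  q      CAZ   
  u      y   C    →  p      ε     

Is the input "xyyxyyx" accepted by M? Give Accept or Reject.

One accepting computation: (p, xyyxyyx, Z) ⊢ (q, yyxyyx, AZ) ⊢ (u, yxyyx, CZ) ⊢ (p, xyyx, Z) ⊢ (q, yyx, AZ) ⊢ (u, yx, CZ) ⊢ (p, x, Z) ⊢ (r, ε, Z) ⊢ (r, ε, ε)
All input consumed and the stack is empty.

Accept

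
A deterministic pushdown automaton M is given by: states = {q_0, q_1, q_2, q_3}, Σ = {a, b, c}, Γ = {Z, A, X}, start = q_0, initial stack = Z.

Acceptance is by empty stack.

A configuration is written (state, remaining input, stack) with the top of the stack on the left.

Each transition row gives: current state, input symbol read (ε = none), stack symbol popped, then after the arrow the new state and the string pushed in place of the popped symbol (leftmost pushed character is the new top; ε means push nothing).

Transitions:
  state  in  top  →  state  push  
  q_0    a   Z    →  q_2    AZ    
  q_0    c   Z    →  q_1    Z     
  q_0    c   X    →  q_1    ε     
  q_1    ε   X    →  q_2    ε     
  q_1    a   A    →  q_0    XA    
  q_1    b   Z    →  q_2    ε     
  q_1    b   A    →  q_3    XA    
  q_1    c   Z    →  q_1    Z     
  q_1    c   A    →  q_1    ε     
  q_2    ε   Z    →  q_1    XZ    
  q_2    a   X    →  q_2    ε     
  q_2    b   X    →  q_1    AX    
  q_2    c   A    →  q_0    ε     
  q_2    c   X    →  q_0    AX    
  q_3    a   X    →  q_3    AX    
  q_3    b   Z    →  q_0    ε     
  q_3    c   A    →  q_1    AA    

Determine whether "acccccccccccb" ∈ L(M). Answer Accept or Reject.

Accept

(q_0, acccccccccccb, Z)
  read a, top Z: go to q_2, push AZ → (q_2, cccccccccccb, AZ)
  read c, top A: go to q_0, push ε → (q_0, ccccccccccb, Z)
  read c, top Z: go to q_1, push Z → (q_1, cccccccccb, Z)
  read c, top Z: go to q_1, push Z → (q_1, ccccccccb, Z)
  read c, top Z: go to q_1, push Z → (q_1, cccccccb, Z)
  read c, top Z: go to q_1, push Z → (q_1, ccccccb, Z)
  read c, top Z: go to q_1, push Z → (q_1, cccccb, Z)
  read c, top Z: go to q_1, push Z → (q_1, ccccb, Z)
  read c, top Z: go to q_1, push Z → (q_1, cccb, Z)
  read c, top Z: go to q_1, push Z → (q_1, ccb, Z)
  read c, top Z: go to q_1, push Z → (q_1, cb, Z)
  read c, top Z: go to q_1, push Z → (q_1, b, Z)
  read b, top Z: go to q_2, push ε → (q_2, ε, ε)
All input consumed and the stack is empty.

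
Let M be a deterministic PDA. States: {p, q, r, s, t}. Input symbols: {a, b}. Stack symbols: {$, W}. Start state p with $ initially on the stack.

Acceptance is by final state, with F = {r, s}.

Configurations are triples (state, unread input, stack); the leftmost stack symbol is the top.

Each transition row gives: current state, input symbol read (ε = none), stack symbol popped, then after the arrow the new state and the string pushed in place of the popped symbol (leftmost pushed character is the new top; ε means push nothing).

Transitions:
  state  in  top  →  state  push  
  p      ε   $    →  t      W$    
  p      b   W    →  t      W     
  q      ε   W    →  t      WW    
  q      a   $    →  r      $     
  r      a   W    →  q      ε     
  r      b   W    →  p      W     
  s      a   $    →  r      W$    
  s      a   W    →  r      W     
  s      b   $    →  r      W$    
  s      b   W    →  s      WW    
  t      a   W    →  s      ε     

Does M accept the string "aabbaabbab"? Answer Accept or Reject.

Accept

(p, aabbaabbab, $) ⊢ (t, aabbaabbab, W$) ⊢ (s, abbaabbab, $) ⊢ (r, bbaabbab, W$) ⊢ (p, baabbab, W$) ⊢ (t, aabbab, W$) ⊢ (s, abbab, $) ⊢ (r, bbab, W$) ⊢ (p, bab, W$) ⊢ (t, ab, W$) ⊢ (s, b, $) ⊢ (r, ε, W$)
All input consumed; state r ∈ F.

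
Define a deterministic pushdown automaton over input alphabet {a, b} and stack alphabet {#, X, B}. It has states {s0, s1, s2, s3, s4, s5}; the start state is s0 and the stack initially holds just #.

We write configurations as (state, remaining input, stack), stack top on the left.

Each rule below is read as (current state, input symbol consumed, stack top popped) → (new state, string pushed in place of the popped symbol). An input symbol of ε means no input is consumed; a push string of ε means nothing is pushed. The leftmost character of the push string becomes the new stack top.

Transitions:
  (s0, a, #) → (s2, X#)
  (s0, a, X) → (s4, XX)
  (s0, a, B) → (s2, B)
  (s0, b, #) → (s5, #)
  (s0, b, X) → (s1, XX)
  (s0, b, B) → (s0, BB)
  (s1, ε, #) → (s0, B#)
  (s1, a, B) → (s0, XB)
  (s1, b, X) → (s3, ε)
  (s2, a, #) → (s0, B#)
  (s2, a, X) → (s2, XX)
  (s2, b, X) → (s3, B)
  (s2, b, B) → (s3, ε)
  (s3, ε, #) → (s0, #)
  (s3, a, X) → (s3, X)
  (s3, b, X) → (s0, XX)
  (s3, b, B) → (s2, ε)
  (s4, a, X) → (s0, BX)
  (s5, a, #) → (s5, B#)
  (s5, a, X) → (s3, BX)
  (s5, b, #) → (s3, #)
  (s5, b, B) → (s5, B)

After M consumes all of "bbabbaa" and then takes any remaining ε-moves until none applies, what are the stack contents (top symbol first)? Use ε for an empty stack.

(s0, bbabbaa, #) ⊢ (s5, babbaa, #) ⊢ (s3, abbaa, #) ⊢ (s0, abbaa, #) ⊢ (s2, bbaa, X#) ⊢ (s3, baa, B#) ⊢ (s2, aa, #) ⊢ (s0, a, B#) ⊢ (s2, ε, B#)
All input consumed in state s2 with stack B#.

B#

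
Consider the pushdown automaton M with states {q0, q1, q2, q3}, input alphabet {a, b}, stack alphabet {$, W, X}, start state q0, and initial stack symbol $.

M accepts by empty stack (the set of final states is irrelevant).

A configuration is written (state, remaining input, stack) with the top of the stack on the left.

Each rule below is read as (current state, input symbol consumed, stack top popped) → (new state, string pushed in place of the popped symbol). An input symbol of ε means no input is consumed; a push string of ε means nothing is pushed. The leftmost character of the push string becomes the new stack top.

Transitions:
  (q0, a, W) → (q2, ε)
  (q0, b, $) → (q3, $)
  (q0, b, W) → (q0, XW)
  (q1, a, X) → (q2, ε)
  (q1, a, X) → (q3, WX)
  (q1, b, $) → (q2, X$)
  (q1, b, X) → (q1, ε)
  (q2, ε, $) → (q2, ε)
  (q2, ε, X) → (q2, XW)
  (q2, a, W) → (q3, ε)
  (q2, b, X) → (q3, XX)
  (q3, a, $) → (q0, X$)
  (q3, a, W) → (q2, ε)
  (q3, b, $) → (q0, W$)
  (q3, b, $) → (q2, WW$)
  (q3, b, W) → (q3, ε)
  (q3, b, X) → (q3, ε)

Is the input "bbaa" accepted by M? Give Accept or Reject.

One accepting computation: (q0, bbaa, $) ⊢ (q3, baa, $) ⊢ (q2, aa, WW$) ⊢ (q3, a, W$) ⊢ (q2, ε, $) ⊢ (q2, ε, ε)
All input consumed and the stack is empty.

Accept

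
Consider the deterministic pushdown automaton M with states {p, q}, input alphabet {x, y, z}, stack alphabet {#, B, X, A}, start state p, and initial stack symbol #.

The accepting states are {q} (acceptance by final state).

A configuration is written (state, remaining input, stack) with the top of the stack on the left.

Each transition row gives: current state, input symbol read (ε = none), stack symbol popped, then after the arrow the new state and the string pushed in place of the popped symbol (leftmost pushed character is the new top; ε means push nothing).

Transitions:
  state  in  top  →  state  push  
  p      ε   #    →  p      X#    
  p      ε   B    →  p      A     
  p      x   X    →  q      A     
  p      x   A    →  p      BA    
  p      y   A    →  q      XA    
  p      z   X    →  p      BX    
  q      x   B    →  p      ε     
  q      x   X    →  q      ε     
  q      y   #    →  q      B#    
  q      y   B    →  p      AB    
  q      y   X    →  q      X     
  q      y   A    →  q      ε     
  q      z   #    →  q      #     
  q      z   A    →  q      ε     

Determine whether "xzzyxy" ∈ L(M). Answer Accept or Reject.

Reject

(p, xzzyxy, #) ⊢ (p, xzzyxy, X#) ⊢ (q, zzyxy, A#) ⊢ (q, zyxy, #) ⊢ (q, yxy, #) ⊢ (q, xy, B#) ⊢ (p, y, #) ⊢ (p, y, X#)
No transition applies at (p, y, X#); input not fully consumed.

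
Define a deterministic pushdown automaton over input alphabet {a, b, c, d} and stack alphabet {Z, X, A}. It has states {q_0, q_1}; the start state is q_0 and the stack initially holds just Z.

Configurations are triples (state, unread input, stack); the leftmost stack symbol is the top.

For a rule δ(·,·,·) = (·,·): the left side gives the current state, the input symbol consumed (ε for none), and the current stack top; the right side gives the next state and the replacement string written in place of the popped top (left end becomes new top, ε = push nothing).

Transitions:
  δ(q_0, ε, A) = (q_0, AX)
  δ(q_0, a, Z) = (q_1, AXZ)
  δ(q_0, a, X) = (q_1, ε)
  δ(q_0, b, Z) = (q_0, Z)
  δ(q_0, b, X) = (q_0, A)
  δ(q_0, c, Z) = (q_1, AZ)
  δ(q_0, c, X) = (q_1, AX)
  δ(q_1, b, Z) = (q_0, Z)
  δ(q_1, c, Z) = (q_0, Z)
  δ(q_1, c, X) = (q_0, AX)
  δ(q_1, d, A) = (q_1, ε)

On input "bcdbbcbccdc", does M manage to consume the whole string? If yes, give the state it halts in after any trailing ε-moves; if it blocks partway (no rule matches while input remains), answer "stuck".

(q_0, bcdbbcbccdc, Z)
  read b, top Z: go to q_0, push Z → (q_0, cdbbcbccdc, Z)
  read c, top Z: go to q_1, push AZ → (q_1, dbbcbccdc, AZ)
  read d, top A: go to q_1, push ε → (q_1, bbcbccdc, Z)
  read b, top Z: go to q_0, push Z → (q_0, bcbccdc, Z)
  read b, top Z: go to q_0, push Z → (q_0, cbccdc, Z)
  read c, top Z: go to q_1, push AZ → (q_1, bccdc, AZ)
No transition for (q_1, b, top A); M blocks with input bccdc remaining.

stuck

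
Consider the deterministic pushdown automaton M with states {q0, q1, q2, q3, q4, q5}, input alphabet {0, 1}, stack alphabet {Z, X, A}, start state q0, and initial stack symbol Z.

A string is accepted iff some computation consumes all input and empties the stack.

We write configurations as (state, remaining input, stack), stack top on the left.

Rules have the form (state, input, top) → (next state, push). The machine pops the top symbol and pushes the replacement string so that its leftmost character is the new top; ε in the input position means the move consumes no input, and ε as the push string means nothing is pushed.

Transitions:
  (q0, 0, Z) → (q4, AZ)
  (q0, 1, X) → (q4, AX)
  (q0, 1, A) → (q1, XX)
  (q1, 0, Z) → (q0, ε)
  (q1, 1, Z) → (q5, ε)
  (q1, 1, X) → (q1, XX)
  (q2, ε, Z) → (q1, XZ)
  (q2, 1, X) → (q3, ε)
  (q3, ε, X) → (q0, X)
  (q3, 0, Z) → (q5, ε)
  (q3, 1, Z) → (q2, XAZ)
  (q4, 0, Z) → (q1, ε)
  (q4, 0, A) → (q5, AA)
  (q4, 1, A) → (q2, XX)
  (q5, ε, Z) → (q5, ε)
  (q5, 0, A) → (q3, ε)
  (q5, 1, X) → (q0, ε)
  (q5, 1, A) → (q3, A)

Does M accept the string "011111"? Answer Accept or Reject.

(q0, 011111, Z)
  read 0, top Z: go to q4, push AZ → (q4, 11111, AZ)
  read 1, top A: go to q2, push XX → (q2, 1111, XXZ)
  read 1, top X: go to q3, push ε → (q3, 111, XZ)
  ε-move, top X: go to q0, push X → (q0, 111, XZ)
  read 1, top X: go to q4, push AX → (q4, 11, AXZ)
  read 1, top A: go to q2, push XX → (q2, 1, XXXZ)
  read 1, top X: go to q3, push ε → (q3, ε, XXZ)
  ε-move, top X: go to q0, push X → (q0, ε, XXZ)
All input consumed; stack is XXZ, not empty, and no further ε-move applies.

Reject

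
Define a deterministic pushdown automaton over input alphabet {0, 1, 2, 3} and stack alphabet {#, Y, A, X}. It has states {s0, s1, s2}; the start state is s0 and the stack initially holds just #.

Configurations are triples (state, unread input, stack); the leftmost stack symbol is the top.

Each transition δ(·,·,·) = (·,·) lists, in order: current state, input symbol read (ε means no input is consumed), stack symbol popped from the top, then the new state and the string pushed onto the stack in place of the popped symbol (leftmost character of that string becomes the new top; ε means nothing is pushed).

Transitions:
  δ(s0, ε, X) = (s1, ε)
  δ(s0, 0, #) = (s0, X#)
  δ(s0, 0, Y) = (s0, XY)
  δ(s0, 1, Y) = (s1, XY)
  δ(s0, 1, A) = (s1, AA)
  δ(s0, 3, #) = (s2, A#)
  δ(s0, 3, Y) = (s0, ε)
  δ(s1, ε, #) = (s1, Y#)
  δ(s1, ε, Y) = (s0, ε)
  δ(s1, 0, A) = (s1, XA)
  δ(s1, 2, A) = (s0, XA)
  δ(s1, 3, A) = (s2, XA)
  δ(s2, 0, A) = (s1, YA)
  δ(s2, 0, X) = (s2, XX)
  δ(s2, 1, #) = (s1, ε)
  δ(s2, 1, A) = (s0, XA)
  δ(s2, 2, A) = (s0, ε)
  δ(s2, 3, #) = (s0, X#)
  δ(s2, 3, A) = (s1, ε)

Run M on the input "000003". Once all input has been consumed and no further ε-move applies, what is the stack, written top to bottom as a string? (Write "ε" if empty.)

A#

(s0, 000003, #)
  read 0, top #: go to s0, push X# → (s0, 00003, X#)
  ε-move, top X: go to s1, push ε → (s1, 00003, #)
  ε-move, top #: go to s1, push Y# → (s1, 00003, Y#)
  ε-move, top Y: go to s0, push ε → (s0, 00003, #)
  read 0, top #: go to s0, push X# → (s0, 0003, X#)
  ε-move, top X: go to s1, push ε → (s1, 0003, #)
  ε-move, top #: go to s1, push Y# → (s1, 0003, Y#)
  ε-move, top Y: go to s0, push ε → (s0, 0003, #)
  read 0, top #: go to s0, push X# → (s0, 003, X#)
  ε-move, top X: go to s1, push ε → (s1, 003, #)
  ε-move, top #: go to s1, push Y# → (s1, 003, Y#)
  ε-move, top Y: go to s0, push ε → (s0, 003, #)
  read 0, top #: go to s0, push X# → (s0, 03, X#)
  ε-move, top X: go to s1, push ε → (s1, 03, #)
  ε-move, top #: go to s1, push Y# → (s1, 03, Y#)
  ε-move, top Y: go to s0, push ε → (s0, 03, #)
  read 0, top #: go to s0, push X# → (s0, 3, X#)
  ε-move, top X: go to s1, push ε → (s1, 3, #)
  ε-move, top #: go to s1, push Y# → (s1, 3, Y#)
  ε-move, top Y: go to s0, push ε → (s0, 3, #)
  read 3, top #: go to s2, push A# → (s2, ε, A#)
All input consumed in state s2 with stack A#.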